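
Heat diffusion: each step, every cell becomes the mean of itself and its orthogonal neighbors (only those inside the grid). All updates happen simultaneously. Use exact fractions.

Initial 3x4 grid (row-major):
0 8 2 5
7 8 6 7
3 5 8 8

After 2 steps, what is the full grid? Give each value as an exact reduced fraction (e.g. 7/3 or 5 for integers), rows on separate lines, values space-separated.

Answer: 14/3 431/80 1237/240 197/36
213/40 28/5 63/10 751/120
31/6 491/80 1597/240 251/36

Derivation:
After step 1:
  5 9/2 21/4 14/3
  9/2 34/5 31/5 13/2
  5 6 27/4 23/3
After step 2:
  14/3 431/80 1237/240 197/36
  213/40 28/5 63/10 751/120
  31/6 491/80 1597/240 251/36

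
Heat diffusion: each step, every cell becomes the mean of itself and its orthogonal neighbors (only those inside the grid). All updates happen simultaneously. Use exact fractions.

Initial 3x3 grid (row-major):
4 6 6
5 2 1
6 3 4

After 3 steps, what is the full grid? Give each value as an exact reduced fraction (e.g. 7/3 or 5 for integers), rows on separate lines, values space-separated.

After step 1:
  5 9/2 13/3
  17/4 17/5 13/4
  14/3 15/4 8/3
After step 2:
  55/12 517/120 145/36
  1039/240 383/100 273/80
  38/9 869/240 29/9
After step 3:
  3173/720 30149/7200 8459/2160
  61073/14400 23401/6000 5797/1600
  2191/540 53623/14400 923/270

Answer: 3173/720 30149/7200 8459/2160
61073/14400 23401/6000 5797/1600
2191/540 53623/14400 923/270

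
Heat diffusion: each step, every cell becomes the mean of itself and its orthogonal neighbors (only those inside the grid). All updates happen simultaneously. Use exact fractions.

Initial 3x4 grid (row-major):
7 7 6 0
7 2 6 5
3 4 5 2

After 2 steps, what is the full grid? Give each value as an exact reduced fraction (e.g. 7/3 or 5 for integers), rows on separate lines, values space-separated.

Answer: 23/4 449/80 1123/240 35/9
1297/240 19/4 89/20 943/240
155/36 1057/240 331/80 23/6

Derivation:
After step 1:
  7 11/2 19/4 11/3
  19/4 26/5 24/5 13/4
  14/3 7/2 17/4 4
After step 2:
  23/4 449/80 1123/240 35/9
  1297/240 19/4 89/20 943/240
  155/36 1057/240 331/80 23/6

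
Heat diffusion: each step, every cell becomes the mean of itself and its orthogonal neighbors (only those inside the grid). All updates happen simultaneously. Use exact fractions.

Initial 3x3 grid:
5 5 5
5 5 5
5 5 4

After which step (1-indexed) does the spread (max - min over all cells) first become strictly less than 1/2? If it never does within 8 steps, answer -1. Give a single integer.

Answer: 1

Derivation:
Step 1: max=5, min=14/3, spread=1/3
  -> spread < 1/2 first at step 1
Step 2: max=5, min=85/18, spread=5/18
Step 3: max=5, min=1039/216, spread=41/216
Step 4: max=1789/360, min=62669/12960, spread=347/2592
Step 5: max=17843/3600, min=3781063/777600, spread=2921/31104
Step 6: max=2134517/432000, min=227451461/46656000, spread=24611/373248
Step 7: max=47943259/9720000, min=13678077967/2799360000, spread=207329/4478976
Step 8: max=2553198401/518400000, min=821778047549/167961600000, spread=1746635/53747712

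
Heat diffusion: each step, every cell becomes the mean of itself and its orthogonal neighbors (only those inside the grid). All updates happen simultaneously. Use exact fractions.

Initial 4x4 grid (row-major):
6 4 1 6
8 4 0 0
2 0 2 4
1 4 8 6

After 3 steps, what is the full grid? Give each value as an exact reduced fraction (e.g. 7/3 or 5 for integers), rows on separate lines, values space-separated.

After step 1:
  6 15/4 11/4 7/3
  5 16/5 7/5 5/2
  11/4 12/5 14/5 3
  7/3 13/4 5 6
After step 2:
  59/12 157/40 307/120 91/36
  339/80 63/20 253/100 277/120
  749/240 72/25 73/25 143/40
  25/9 779/240 341/80 14/3
After step 3:
  3139/720 291/80 10387/3600 1331/540
  617/160 6689/2000 202/75 9847/3600
  23429/7200 919/300 6467/2000 1347/400
  823/270 23699/7200 3019/800 3001/720

Answer: 3139/720 291/80 10387/3600 1331/540
617/160 6689/2000 202/75 9847/3600
23429/7200 919/300 6467/2000 1347/400
823/270 23699/7200 3019/800 3001/720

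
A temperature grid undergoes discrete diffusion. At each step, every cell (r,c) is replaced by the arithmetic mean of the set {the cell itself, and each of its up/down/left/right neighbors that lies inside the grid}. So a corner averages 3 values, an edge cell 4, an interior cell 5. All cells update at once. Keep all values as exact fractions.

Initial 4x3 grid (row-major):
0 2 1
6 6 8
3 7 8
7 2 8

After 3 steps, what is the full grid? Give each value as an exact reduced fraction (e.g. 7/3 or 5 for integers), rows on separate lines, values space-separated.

Answer: 7903/2160 2149/576 9523/2160
2989/720 235/48 229/45
1231/240 134/25 123/20
203/40 697/120 2167/360

Derivation:
After step 1:
  8/3 9/4 11/3
  15/4 29/5 23/4
  23/4 26/5 31/4
  4 6 6
After step 2:
  26/9 863/240 35/9
  539/120 91/20 689/120
  187/40 61/10 247/40
  21/4 53/10 79/12
After step 3:
  7903/2160 2149/576 9523/2160
  2989/720 235/48 229/45
  1231/240 134/25 123/20
  203/40 697/120 2167/360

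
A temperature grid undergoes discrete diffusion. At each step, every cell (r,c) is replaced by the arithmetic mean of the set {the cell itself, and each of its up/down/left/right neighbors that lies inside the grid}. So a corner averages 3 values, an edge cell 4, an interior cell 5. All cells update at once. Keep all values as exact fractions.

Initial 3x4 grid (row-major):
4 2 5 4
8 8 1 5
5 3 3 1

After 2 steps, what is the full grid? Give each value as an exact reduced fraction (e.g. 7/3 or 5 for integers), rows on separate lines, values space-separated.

After step 1:
  14/3 19/4 3 14/3
  25/4 22/5 22/5 11/4
  16/3 19/4 2 3
After step 2:
  47/9 1009/240 1009/240 125/36
  413/80 491/100 331/100 889/240
  49/9 989/240 283/80 31/12

Answer: 47/9 1009/240 1009/240 125/36
413/80 491/100 331/100 889/240
49/9 989/240 283/80 31/12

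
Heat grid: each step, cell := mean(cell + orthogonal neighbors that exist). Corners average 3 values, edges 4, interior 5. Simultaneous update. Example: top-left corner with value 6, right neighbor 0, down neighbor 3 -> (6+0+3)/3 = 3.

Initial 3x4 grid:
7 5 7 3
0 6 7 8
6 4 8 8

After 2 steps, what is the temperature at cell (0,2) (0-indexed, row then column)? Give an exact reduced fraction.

Step 1: cell (0,2) = 11/2
Step 2: cell (0,2) = 499/80
Full grid after step 2:
  5 403/80 499/80 6
  989/240 143/25 607/100 277/40
  169/36 1229/240 559/80 85/12

Answer: 499/80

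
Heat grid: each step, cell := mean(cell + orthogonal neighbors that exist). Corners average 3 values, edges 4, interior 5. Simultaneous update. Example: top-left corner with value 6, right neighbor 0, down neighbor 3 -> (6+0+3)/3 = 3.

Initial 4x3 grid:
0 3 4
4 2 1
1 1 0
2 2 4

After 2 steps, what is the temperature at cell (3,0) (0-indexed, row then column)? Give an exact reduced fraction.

Answer: 71/36

Derivation:
Step 1: cell (3,0) = 5/3
Step 2: cell (3,0) = 71/36
Full grid after step 2:
  19/9 189/80 20/9
  497/240 183/100 487/240
  397/240 183/100 129/80
  71/36 427/240 23/12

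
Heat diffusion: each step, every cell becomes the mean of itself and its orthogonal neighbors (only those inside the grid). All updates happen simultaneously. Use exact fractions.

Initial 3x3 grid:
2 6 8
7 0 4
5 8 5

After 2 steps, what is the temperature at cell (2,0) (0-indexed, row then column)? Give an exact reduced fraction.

Answer: 44/9

Derivation:
Step 1: cell (2,0) = 20/3
Step 2: cell (2,0) = 44/9
Full grid after step 2:
  25/6 5 19/4
  121/24 17/4 251/48
  44/9 131/24 173/36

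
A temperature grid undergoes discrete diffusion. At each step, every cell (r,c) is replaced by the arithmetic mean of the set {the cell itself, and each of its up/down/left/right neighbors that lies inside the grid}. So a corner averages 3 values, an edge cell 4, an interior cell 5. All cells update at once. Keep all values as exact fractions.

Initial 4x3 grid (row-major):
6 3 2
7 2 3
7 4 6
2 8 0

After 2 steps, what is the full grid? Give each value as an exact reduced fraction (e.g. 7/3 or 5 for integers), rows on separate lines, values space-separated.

Answer: 169/36 301/80 55/18
589/120 106/25 389/120
647/120 419/100 497/120
85/18 577/120 137/36

Derivation:
After step 1:
  16/3 13/4 8/3
  11/2 19/5 13/4
  5 27/5 13/4
  17/3 7/2 14/3
After step 2:
  169/36 301/80 55/18
  589/120 106/25 389/120
  647/120 419/100 497/120
  85/18 577/120 137/36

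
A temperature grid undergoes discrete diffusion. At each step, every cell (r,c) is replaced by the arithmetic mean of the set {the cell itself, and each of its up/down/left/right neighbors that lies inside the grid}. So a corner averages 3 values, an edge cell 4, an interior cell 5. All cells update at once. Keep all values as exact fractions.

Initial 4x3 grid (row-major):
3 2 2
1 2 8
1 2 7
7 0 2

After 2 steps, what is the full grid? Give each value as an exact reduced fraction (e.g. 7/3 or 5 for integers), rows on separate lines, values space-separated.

Answer: 2 45/16 11/3
19/8 283/100 33/8
287/120 313/100 149/40
49/18 649/240 7/2

Derivation:
After step 1:
  2 9/4 4
  7/4 3 19/4
  11/4 12/5 19/4
  8/3 11/4 3
After step 2:
  2 45/16 11/3
  19/8 283/100 33/8
  287/120 313/100 149/40
  49/18 649/240 7/2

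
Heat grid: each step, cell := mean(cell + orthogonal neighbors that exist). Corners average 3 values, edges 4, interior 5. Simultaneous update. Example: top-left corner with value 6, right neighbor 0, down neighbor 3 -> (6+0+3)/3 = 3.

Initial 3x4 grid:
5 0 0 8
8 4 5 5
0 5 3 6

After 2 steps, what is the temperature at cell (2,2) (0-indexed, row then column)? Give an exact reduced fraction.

Answer: 949/240

Derivation:
Step 1: cell (2,2) = 19/4
Step 2: cell (2,2) = 949/240
Full grid after step 2:
  65/18 427/120 397/120 163/36
  1039/240 173/50 109/25 23/5
  139/36 989/240 949/240 185/36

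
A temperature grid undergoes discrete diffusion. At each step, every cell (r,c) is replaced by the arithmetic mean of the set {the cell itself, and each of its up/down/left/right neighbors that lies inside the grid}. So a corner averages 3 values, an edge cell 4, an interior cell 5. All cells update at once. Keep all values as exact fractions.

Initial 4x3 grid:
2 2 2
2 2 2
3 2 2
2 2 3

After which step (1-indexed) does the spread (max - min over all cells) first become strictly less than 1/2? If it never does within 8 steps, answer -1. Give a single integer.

Answer: 1

Derivation:
Step 1: max=7/3, min=2, spread=1/3
  -> spread < 1/2 first at step 1
Step 2: max=547/240, min=2, spread=67/240
Step 3: max=4907/2160, min=97/48, spread=271/1080
Step 4: max=291199/129600, min=4921/2400, spread=5093/25920
Step 5: max=17363501/7776000, min=446611/216000, spread=257101/1555200
Step 6: max=1034773999/466560000, min=13507967/6480000, spread=497603/3732480
Step 7: max=61781237141/27993600000, min=135846113/64800000, spread=123828653/1119744000
Step 8: max=3690373884319/1679616000000, min=12286295413/5832000000, spread=1215366443/13436928000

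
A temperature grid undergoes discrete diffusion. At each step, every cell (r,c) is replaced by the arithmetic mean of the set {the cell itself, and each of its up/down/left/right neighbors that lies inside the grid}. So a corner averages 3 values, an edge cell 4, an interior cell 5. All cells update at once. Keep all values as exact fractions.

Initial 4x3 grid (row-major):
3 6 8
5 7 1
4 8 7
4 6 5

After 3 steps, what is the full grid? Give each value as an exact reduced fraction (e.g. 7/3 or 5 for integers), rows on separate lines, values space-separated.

After step 1:
  14/3 6 5
  19/4 27/5 23/4
  21/4 32/5 21/4
  14/3 23/4 6
After step 2:
  185/36 79/15 67/12
  301/60 283/50 107/20
  79/15 561/100 117/20
  47/9 1369/240 17/3
After step 3:
  694/135 4871/900 27/5
  9487/1800 8071/1500 6733/1200
  4751/900 33709/6000 6743/1200
  11659/2160 79931/14400 4133/720

Answer: 694/135 4871/900 27/5
9487/1800 8071/1500 6733/1200
4751/900 33709/6000 6743/1200
11659/2160 79931/14400 4133/720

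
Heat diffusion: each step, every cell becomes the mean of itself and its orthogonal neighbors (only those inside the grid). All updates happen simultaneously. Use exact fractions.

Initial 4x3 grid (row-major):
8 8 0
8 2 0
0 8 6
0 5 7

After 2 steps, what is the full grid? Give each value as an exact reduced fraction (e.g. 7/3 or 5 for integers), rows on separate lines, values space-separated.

Answer: 17/3 611/120 55/18
217/40 102/25 907/240
431/120 473/100 349/80
32/9 253/60 65/12

Derivation:
After step 1:
  8 9/2 8/3
  9/2 26/5 2
  4 21/5 21/4
  5/3 5 6
After step 2:
  17/3 611/120 55/18
  217/40 102/25 907/240
  431/120 473/100 349/80
  32/9 253/60 65/12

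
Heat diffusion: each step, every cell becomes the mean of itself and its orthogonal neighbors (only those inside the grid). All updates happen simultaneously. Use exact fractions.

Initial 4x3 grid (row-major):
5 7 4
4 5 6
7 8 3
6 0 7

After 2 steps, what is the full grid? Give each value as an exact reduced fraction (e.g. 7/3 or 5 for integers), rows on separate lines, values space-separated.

After step 1:
  16/3 21/4 17/3
  21/4 6 9/2
  25/4 23/5 6
  13/3 21/4 10/3
After step 2:
  95/18 89/16 185/36
  137/24 128/25 133/24
  613/120 281/50 553/120
  95/18 1051/240 175/36

Answer: 95/18 89/16 185/36
137/24 128/25 133/24
613/120 281/50 553/120
95/18 1051/240 175/36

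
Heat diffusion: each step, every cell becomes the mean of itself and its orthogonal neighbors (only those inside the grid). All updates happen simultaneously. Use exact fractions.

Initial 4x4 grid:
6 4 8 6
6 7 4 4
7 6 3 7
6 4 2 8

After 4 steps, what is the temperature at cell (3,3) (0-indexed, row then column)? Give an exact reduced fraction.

Answer: 32719/6480

Derivation:
Step 1: cell (3,3) = 17/3
Step 2: cell (3,3) = 185/36
Step 3: cell (3,3) = 5417/1080
Step 4: cell (3,3) = 32719/6480
Full grid after step 4:
  37853/6480 1223807/216000 80369/14400 11867/2160
  1235447/216000 503563/90000 161101/30000 25883/4800
  1206487/216000 479117/90000 467033/90000 1112767/216000
  174551/32400 1125187/216000 1083907/216000 32719/6480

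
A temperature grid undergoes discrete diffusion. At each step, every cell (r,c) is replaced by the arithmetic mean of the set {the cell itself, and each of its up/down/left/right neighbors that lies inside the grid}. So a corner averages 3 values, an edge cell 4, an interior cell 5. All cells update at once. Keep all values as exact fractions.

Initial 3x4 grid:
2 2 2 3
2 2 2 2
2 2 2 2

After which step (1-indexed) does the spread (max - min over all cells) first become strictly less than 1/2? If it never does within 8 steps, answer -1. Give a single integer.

Step 1: max=7/3, min=2, spread=1/3
  -> spread < 1/2 first at step 1
Step 2: max=41/18, min=2, spread=5/18
Step 3: max=473/216, min=2, spread=41/216
Step 4: max=56057/25920, min=2, spread=4217/25920
Step 5: max=3319549/1555200, min=14479/7200, spread=38417/311040
Step 6: max=197824211/93312000, min=290597/144000, spread=1903471/18662400
Step 7: max=11798429089/5598720000, min=8755759/4320000, spread=18038617/223948800
Step 8: max=705114582851/335923200000, min=790526759/388800000, spread=883978523/13436928000

Answer: 1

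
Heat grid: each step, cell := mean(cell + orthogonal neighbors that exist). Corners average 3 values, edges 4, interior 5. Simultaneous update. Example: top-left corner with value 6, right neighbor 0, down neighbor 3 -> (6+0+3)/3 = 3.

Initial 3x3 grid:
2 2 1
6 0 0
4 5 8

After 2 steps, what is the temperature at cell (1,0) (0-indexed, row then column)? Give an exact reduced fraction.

Answer: 209/60

Derivation:
Step 1: cell (1,0) = 3
Step 2: cell (1,0) = 209/60
Full grid after step 2:
  91/36 491/240 3/2
  209/60 267/100 611/240
  49/12 971/240 65/18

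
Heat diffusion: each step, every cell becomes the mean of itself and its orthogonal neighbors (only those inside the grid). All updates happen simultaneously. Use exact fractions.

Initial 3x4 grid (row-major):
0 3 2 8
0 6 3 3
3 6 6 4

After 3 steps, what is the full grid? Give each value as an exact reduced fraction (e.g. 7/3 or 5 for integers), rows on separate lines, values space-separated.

Answer: 73/30 7307/2400 27101/7200 1777/432
4613/1600 1719/500 24463/6000 31081/7200
809/240 4741/1200 1961/450 965/216

Derivation:
After step 1:
  1 11/4 4 13/3
  9/4 18/5 4 9/2
  3 21/4 19/4 13/3
After step 2:
  2 227/80 181/48 77/18
  197/80 357/100 417/100 103/24
  7/2 83/20 55/12 163/36
After step 3:
  73/30 7307/2400 27101/7200 1777/432
  4613/1600 1719/500 24463/6000 31081/7200
  809/240 4741/1200 1961/450 965/216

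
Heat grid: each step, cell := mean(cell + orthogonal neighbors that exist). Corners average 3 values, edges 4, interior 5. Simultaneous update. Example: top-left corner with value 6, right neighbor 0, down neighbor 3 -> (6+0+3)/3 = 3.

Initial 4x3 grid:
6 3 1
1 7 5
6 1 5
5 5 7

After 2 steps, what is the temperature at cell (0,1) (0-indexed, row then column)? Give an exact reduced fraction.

Answer: 839/240

Derivation:
Step 1: cell (0,1) = 17/4
Step 2: cell (0,1) = 839/240
Full grid after step 2:
  151/36 839/240 47/12
  899/240 439/100 77/20
  1103/240 409/100 73/15
  157/36 203/40 44/9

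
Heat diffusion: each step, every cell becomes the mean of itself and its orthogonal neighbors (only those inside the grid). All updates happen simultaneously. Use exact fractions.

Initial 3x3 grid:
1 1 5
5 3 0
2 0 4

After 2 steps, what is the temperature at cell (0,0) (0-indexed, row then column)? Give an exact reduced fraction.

Step 1: cell (0,0) = 7/3
Step 2: cell (0,0) = 91/36
Full grid after step 2:
  91/36 259/120 5/2
  553/240 123/50 61/30
  22/9 463/240 79/36

Answer: 91/36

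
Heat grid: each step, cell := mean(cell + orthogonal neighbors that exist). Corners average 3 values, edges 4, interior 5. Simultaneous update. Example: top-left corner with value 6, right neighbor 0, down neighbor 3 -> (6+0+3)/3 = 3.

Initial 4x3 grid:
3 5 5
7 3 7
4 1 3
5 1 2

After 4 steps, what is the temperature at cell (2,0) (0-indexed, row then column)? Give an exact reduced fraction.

Answer: 9571/2700

Derivation:
Step 1: cell (2,0) = 17/4
Step 2: cell (2,0) = 427/120
Step 3: cell (2,0) = 331/90
Step 4: cell (2,0) = 9571/2700
Full grid after step 4:
  527/120 38821/8640 57071/12960
  2989/720 145079/36000 35233/8640
  9571/2700 251123/72000 5343/1600
  83759/25920 517219/172800 25723/8640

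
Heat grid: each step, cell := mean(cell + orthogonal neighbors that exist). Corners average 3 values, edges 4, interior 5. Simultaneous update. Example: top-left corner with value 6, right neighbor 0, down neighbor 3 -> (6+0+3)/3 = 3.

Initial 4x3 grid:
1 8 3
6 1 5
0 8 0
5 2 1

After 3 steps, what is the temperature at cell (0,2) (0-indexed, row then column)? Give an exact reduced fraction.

Step 1: cell (0,2) = 16/3
Step 2: cell (0,2) = 65/18
Step 3: cell (0,2) = 566/135
Full grid after step 3:
  251/60 53581/14400 566/135
  2727/800 24449/6000 23543/7200
  26753/7200 8707/3000 7951/2400
  6407/2160 11629/3600 1789/720

Answer: 566/135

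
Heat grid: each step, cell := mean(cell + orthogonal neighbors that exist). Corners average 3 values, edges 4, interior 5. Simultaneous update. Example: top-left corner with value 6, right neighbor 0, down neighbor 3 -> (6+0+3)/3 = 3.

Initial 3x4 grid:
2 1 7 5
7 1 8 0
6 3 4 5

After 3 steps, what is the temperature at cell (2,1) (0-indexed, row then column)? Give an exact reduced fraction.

Answer: 2927/720

Derivation:
Step 1: cell (2,1) = 7/2
Step 2: cell (2,1) = 107/24
Step 3: cell (2,1) = 2927/720
Full grid after step 3:
  409/108 167/45 509/120 299/72
  1391/360 2479/600 399/100 687/160
  929/216 2927/720 341/80 143/36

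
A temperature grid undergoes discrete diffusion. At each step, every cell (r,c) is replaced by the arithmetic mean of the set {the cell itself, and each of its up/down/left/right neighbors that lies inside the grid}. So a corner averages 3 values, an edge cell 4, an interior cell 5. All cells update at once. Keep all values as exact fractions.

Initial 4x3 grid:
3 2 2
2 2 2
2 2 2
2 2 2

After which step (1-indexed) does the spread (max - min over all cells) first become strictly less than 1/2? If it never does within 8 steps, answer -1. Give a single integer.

Step 1: max=7/3, min=2, spread=1/3
  -> spread < 1/2 first at step 1
Step 2: max=41/18, min=2, spread=5/18
Step 3: max=473/216, min=2, spread=41/216
Step 4: max=56057/25920, min=2, spread=4217/25920
Step 5: max=3319549/1555200, min=14479/7200, spread=38417/311040
Step 6: max=197824211/93312000, min=290597/144000, spread=1903471/18662400
Step 7: max=11798429089/5598720000, min=8755759/4320000, spread=18038617/223948800
Step 8: max=705114582851/335923200000, min=790526759/388800000, spread=883978523/13436928000

Answer: 1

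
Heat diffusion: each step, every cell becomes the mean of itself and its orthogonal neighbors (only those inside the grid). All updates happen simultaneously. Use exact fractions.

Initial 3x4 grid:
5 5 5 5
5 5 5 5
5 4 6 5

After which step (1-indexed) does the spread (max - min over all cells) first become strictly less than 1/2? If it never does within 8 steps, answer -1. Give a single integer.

Step 1: max=16/3, min=14/3, spread=2/3
Step 2: max=77/15, min=73/15, spread=4/15
  -> spread < 1/2 first at step 2
Step 3: max=692/135, min=658/135, spread=34/135
Step 4: max=54841/10800, min=53159/10800, spread=841/5400
Step 5: max=61547/12150, min=59953/12150, spread=797/6075
Step 6: max=39266393/7776000, min=38493607/7776000, spread=386393/3888000
Step 7: max=352732223/69984000, min=347107777/69984000, spread=2812223/34992000
Step 8: max=28180517629/5598720000, min=27806682371/5598720000, spread=186917629/2799360000

Answer: 2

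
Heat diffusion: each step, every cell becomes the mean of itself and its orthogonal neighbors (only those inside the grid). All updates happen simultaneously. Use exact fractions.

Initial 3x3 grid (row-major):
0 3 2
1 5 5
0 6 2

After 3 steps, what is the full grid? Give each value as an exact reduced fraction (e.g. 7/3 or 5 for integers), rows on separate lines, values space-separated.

After step 1:
  4/3 5/2 10/3
  3/2 4 7/2
  7/3 13/4 13/3
After step 2:
  16/9 67/24 28/9
  55/24 59/20 91/24
  85/36 167/48 133/36
After step 3:
  247/108 3827/1440 349/108
  3377/1440 3673/1200 4877/1440
  1171/432 8989/2880 1579/432

Answer: 247/108 3827/1440 349/108
3377/1440 3673/1200 4877/1440
1171/432 8989/2880 1579/432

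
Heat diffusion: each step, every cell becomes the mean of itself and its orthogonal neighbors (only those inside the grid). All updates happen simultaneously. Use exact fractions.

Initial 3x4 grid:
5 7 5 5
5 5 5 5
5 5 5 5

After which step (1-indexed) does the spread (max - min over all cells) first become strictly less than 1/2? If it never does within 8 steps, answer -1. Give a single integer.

Answer: 3

Derivation:
Step 1: max=17/3, min=5, spread=2/3
Step 2: max=331/60, min=5, spread=31/60
Step 3: max=2911/540, min=5, spread=211/540
  -> spread < 1/2 first at step 3
Step 4: max=286897/54000, min=4547/900, spread=14077/54000
Step 5: max=2570407/486000, min=273683/54000, spread=5363/24300
Step 6: max=76640809/14580000, min=152869/30000, spread=93859/583200
Step 7: max=4584274481/874800000, min=248336467/48600000, spread=4568723/34992000
Step 8: max=274220435629/52488000000, min=7471618889/1458000000, spread=8387449/83980800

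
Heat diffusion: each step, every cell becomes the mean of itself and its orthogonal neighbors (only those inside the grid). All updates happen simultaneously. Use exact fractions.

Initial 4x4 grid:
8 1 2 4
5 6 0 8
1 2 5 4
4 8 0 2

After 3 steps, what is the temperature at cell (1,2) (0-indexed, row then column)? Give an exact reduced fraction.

Answer: 22921/6000

Derivation:
Step 1: cell (1,2) = 21/5
Step 2: cell (1,2) = 299/100
Step 3: cell (1,2) = 22921/6000
Full grid after step 3:
  2137/540 14267/3600 12191/3600 8347/2160
  15137/3600 263/75 22921/6000 25387/7200
  13357/3600 23219/6000 1613/500 9001/2400
  8489/2160 24569/7200 8531/2400 16/5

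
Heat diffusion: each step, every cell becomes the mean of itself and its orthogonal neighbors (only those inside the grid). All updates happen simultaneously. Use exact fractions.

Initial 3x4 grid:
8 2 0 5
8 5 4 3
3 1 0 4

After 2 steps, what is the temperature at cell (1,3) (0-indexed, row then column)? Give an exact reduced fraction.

Step 1: cell (1,3) = 4
Step 2: cell (1,3) = 57/20
Full grid after step 2:
  21/4 33/8 347/120 113/36
  5 92/25 77/25 57/20
  49/12 25/8 277/120 103/36

Answer: 57/20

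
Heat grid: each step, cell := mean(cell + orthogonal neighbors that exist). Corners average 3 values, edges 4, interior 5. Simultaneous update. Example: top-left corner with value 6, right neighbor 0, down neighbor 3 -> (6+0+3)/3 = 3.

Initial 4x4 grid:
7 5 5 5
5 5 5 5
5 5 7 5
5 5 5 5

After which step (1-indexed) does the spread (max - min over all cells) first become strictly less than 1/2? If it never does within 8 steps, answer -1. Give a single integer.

Step 1: max=17/3, min=5, spread=2/3
Step 2: max=50/9, min=5, spread=5/9
Step 3: max=581/108, min=103/20, spread=31/135
  -> spread < 1/2 first at step 3
Step 4: max=86917/16200, min=9283/1800, spread=337/1620
Step 5: max=2583091/486000, min=281153/54000, spread=26357/243000
Step 6: max=3094021/583200, min=563153/108000, spread=132487/1458000
Step 7: max=92488651/17496000, min=254241889/48600000, spread=12019637/218700000
Step 8: max=69276560437/13122000000, min=7633958063/1458000000, spread=57093787/1312200000

Answer: 3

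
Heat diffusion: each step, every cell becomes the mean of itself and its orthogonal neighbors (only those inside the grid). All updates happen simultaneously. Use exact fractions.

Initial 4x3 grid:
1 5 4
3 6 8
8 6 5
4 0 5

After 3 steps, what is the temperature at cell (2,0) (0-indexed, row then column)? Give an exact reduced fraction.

Answer: 11237/2400

Derivation:
Step 1: cell (2,0) = 21/4
Step 2: cell (2,0) = 75/16
Step 3: cell (2,0) = 11237/2400
Full grid after step 3:
  1039/240 8329/1800 11131/2160
  10847/2400 14999/3000 37591/7200
  11237/2400 28583/6000 36461/7200
  313/72 64207/14400 965/216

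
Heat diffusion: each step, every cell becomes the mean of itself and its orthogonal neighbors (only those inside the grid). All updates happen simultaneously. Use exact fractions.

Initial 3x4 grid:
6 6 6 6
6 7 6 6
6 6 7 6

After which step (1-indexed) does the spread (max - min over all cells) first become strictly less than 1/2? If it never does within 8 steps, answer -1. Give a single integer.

Step 1: max=13/2, min=6, spread=1/2
Step 2: max=1529/240, min=6, spread=89/240
  -> spread < 1/2 first at step 2
Step 3: max=15107/2400, min=4889/800, spread=11/60
Step 4: max=1351547/216000, min=132217/21600, spread=29377/216000
Step 5: max=1684171/270000, min=3324517/540000, spread=1753/21600
Step 6: max=35827807/5760000, min=239618041/38880000, spread=71029/1244160
Step 7: max=24166716229/3888000000, min=14405823619/2332800000, spread=7359853/182250000
Step 8: max=128770144567/20736000000, min=288305335807/46656000000, spread=45679663/1492992000

Answer: 2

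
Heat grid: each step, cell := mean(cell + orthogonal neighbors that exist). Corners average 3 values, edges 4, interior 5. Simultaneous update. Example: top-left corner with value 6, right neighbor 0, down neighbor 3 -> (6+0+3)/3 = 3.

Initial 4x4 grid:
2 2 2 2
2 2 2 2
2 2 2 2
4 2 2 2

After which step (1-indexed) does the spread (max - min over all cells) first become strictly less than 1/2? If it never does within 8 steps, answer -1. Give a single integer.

Step 1: max=8/3, min=2, spread=2/3
Step 2: max=23/9, min=2, spread=5/9
Step 3: max=257/108, min=2, spread=41/108
  -> spread < 1/2 first at step 3
Step 4: max=7523/3240, min=2, spread=1043/3240
Step 5: max=219953/97200, min=2, spread=25553/97200
Step 6: max=6503459/2916000, min=18079/9000, spread=645863/2916000
Step 7: max=192601691/87480000, min=120971/60000, spread=16225973/87480000
Step 8: max=5726277983/2624400000, min=54701/27000, spread=409340783/2624400000

Answer: 3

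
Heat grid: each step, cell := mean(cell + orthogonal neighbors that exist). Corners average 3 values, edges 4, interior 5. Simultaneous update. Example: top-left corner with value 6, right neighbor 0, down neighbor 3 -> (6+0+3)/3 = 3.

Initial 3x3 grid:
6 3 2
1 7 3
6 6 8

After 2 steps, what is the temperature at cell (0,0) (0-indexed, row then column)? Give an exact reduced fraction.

Step 1: cell (0,0) = 10/3
Step 2: cell (0,0) = 77/18
Full grid after step 2:
  77/18 29/8 73/18
  25/6 101/20 13/3
  193/36 83/16 209/36

Answer: 77/18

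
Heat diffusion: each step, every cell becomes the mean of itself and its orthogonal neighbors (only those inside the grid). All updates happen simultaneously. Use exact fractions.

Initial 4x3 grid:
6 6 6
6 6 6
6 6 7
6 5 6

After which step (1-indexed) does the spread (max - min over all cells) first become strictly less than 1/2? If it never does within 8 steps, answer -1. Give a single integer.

Answer: 2

Derivation:
Step 1: max=25/4, min=17/3, spread=7/12
Step 2: max=49/8, min=209/36, spread=23/72
  -> spread < 1/2 first at step 2
Step 3: max=1463/240, min=2531/432, spread=32/135
Step 4: max=13103/2160, min=30593/5184, spread=4271/25920
Step 5: max=392393/64800, min=9218687/1555200, spread=39749/311040
Step 6: max=11754041/1944000, min=554796853/93312000, spread=1879423/18662400
Step 7: max=352115117/58320000, min=33359116607/5598720000, spread=3551477/44789760
Step 8: max=42204018131/6998400000, min=2004632074813/335923200000, spread=846431819/13436928000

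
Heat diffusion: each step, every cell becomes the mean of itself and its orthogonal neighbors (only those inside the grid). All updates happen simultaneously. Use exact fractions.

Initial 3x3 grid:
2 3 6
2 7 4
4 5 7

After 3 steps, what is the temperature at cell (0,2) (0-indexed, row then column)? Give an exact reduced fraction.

Step 1: cell (0,2) = 13/3
Step 2: cell (0,2) = 89/18
Step 3: cell (0,2) = 4951/1080
Full grid after step 3:
  7817/2160 30877/7200 4951/1080
  19493/4800 3281/750 18401/3600
  4541/1080 23593/4800 11087/2160

Answer: 4951/1080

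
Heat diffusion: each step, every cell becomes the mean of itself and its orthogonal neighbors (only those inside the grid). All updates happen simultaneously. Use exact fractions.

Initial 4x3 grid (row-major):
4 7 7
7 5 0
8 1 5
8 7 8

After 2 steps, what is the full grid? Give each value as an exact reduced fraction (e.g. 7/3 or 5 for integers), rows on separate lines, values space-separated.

Answer: 71/12 245/48 44/9
11/2 126/25 197/48
373/60 247/50 1177/240
59/9 383/60 97/18

Derivation:
After step 1:
  6 23/4 14/3
  6 4 17/4
  6 26/5 7/2
  23/3 6 20/3
After step 2:
  71/12 245/48 44/9
  11/2 126/25 197/48
  373/60 247/50 1177/240
  59/9 383/60 97/18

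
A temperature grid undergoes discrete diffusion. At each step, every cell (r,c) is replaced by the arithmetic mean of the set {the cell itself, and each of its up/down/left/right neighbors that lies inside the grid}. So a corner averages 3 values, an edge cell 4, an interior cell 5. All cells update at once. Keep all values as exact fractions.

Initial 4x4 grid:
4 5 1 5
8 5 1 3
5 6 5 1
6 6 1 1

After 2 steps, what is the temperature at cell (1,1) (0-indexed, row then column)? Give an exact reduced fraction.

Step 1: cell (1,1) = 5
Step 2: cell (1,1) = 453/100
Full grid after step 2:
  179/36 209/48 51/16 17/6
  269/48 453/100 163/50 11/4
  1369/240 121/25 339/100 11/5
  50/9 143/30 59/20 9/4

Answer: 453/100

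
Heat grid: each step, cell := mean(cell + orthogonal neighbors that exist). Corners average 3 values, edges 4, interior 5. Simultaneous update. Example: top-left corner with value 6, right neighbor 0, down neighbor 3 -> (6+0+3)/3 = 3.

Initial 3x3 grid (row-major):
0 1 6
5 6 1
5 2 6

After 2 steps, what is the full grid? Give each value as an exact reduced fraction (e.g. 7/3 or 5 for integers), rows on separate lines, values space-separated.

Answer: 37/12 131/48 32/9
13/4 79/20 161/48
17/4 59/16 25/6

Derivation:
After step 1:
  2 13/4 8/3
  4 3 19/4
  4 19/4 3
After step 2:
  37/12 131/48 32/9
  13/4 79/20 161/48
  17/4 59/16 25/6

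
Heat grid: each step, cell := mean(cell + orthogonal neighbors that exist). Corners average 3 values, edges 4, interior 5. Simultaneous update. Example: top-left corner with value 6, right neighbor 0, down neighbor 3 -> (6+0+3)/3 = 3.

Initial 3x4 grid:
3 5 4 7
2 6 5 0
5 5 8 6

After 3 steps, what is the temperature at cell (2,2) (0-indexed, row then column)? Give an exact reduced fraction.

Step 1: cell (2,2) = 6
Step 2: cell (2,2) = 319/60
Step 3: cell (2,2) = 18461/3600
Full grid after step 3:
  8891/2160 31697/7200 33097/7200 9601/2160
  15601/3600 27941/6000 28691/6000 33977/7200
  23/5 2981/600 18461/3600 5303/1080

Answer: 18461/3600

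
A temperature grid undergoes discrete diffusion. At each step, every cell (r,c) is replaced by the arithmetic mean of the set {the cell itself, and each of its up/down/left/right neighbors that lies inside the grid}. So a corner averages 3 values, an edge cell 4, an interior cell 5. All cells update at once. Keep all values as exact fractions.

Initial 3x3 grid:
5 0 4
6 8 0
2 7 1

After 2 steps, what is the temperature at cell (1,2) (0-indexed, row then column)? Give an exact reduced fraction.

Answer: 229/80

Derivation:
Step 1: cell (1,2) = 13/4
Step 2: cell (1,2) = 229/80
Full grid after step 2:
  79/18 269/80 53/18
  1087/240 429/100 229/80
  59/12 491/120 125/36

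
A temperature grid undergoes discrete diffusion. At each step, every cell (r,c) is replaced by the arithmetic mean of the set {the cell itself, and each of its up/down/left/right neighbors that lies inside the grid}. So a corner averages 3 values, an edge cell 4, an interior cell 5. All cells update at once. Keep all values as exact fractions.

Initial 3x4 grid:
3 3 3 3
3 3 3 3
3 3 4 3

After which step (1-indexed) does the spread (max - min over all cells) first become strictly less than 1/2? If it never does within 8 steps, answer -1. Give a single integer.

Step 1: max=10/3, min=3, spread=1/3
  -> spread < 1/2 first at step 1
Step 2: max=391/120, min=3, spread=31/120
Step 3: max=3451/1080, min=3, spread=211/1080
Step 4: max=340897/108000, min=5447/1800, spread=14077/108000
Step 5: max=3056407/972000, min=327683/108000, spread=5363/48600
Step 6: max=91220809/29160000, min=182869/60000, spread=93859/1166400
Step 7: max=5459074481/1749600000, min=296936467/97200000, spread=4568723/69984000
Step 8: max=326708435629/104976000000, min=8929618889/2916000000, spread=8387449/167961600

Answer: 1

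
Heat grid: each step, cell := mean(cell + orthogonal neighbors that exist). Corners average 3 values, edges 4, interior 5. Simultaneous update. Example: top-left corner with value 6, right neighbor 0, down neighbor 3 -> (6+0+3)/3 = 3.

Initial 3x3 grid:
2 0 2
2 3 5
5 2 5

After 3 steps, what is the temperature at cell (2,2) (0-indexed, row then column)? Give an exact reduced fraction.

Answer: 1229/360

Derivation:
Step 1: cell (2,2) = 4
Step 2: cell (2,2) = 23/6
Step 3: cell (2,2) = 1229/360
Full grid after step 3:
  4619/2160 34283/14400 2767/1080
  9577/3600 16471/6000 44983/14400
  2153/720 15961/4800 1229/360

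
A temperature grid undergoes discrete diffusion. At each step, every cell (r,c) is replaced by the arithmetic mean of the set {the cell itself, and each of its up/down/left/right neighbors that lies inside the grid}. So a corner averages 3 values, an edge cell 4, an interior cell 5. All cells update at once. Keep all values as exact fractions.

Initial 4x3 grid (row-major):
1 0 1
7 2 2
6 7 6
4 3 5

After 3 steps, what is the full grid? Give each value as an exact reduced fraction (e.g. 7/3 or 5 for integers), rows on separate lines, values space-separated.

After step 1:
  8/3 1 1
  4 18/5 11/4
  6 24/5 5
  13/3 19/4 14/3
After step 2:
  23/9 31/15 19/12
  61/15 323/100 247/80
  287/60 483/100 1033/240
  181/36 371/80 173/36
After step 3:
  391/135 2123/900 539/240
  3293/900 20737/6000 2441/800
  16837/3600 4357/1000 30649/7200
  10403/2160 23161/4800 4949/1080

Answer: 391/135 2123/900 539/240
3293/900 20737/6000 2441/800
16837/3600 4357/1000 30649/7200
10403/2160 23161/4800 4949/1080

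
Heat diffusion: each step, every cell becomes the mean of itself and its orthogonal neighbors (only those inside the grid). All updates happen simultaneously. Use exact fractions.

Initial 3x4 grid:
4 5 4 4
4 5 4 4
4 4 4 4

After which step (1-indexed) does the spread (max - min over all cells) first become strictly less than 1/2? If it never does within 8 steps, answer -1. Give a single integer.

Step 1: max=9/2, min=4, spread=1/2
Step 2: max=1049/240, min=4, spread=89/240
  -> spread < 1/2 first at step 2
Step 3: max=584/135, min=973/240, spread=587/2160
Step 4: max=558217/129600, min=9793/2400, spread=5879/25920
Step 5: max=33301553/7776000, min=13862/3375, spread=272701/1555200
Step 6: max=1990695967/466560000, min=53449247/12960000, spread=2660923/18662400
Step 7: max=119032929053/27993600000, min=357614797/86400000, spread=126629393/1119744000
Step 8: max=7124079199927/1679616000000, min=193614183307/46656000000, spread=1231748807/13436928000

Answer: 2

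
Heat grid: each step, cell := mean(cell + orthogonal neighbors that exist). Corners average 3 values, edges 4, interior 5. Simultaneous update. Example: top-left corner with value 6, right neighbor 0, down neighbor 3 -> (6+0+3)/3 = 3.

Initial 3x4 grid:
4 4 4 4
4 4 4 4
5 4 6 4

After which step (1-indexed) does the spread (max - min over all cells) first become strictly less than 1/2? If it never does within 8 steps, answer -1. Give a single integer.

Step 1: max=19/4, min=4, spread=3/4
Step 2: max=1099/240, min=4, spread=139/240
Step 3: max=31859/7200, min=407/100, spread=511/1440
  -> spread < 1/2 first at step 3
Step 4: max=945193/216000, min=148163/36000, spread=11243/43200
Step 5: max=28015691/6480000, min=8977997/2160000, spread=10817/64800
Step 6: max=209184943/48600000, min=270644249/64800000, spread=992281/7776000
Step 7: max=7491537607/1749600000, min=13053094493/3110400000, spread=95470051/1119744000
Step 8: max=373700801129/87480000000, min=109045073191/25920000000, spread=363115463/5598720000

Answer: 3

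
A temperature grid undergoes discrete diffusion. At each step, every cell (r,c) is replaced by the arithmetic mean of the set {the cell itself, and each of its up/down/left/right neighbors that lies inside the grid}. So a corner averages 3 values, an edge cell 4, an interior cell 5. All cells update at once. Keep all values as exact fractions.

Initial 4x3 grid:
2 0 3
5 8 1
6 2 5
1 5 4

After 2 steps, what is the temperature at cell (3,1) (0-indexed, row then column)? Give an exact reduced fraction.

Answer: 253/60

Derivation:
Step 1: cell (3,1) = 3
Step 2: cell (3,1) = 253/60
Full grid after step 2:
  65/18 607/240 53/18
  857/240 423/100 707/240
  359/80 179/50 1027/240
  7/2 253/60 32/9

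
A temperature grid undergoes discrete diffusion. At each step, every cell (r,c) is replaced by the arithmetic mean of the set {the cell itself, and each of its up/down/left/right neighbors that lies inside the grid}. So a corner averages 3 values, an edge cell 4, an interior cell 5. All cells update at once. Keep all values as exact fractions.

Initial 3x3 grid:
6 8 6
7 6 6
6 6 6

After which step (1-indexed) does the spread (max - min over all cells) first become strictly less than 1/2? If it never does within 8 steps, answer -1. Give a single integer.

Answer: 3

Derivation:
Step 1: max=7, min=6, spread=1
Step 2: max=803/120, min=6, spread=83/120
Step 3: max=4757/720, min=5557/900, spread=173/400
  -> spread < 1/2 first at step 3
Step 4: max=280639/43200, min=11161/1800, spread=511/1728
Step 5: max=16781933/2592000, min=150401/24000, spread=4309/20736
Step 6: max=1000503751/155520000, min=20371237/3240000, spread=36295/248832
Step 7: max=59872370597/9331200000, min=4909735831/777600000, spread=305773/2985984
Step 8: max=3582546670159/559872000000, min=49198575497/7776000000, spread=2575951/35831808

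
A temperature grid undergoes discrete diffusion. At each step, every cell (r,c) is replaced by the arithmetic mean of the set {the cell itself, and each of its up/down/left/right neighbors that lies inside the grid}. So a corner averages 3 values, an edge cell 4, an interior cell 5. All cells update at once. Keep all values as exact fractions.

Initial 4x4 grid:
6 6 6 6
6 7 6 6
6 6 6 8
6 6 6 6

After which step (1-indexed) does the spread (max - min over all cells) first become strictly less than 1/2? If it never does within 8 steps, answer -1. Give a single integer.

Answer: 3

Derivation:
Step 1: max=20/3, min=6, spread=2/3
Step 2: max=391/60, min=6, spread=31/60
Step 3: max=3451/540, min=1453/240, spread=727/2160
  -> spread < 1/2 first at step 3
Step 4: max=684737/108000, min=43847/7200, spread=3379/13500
Step 5: max=1533653/243000, min=146797/24000, spread=378667/1944000
Step 6: max=45834491/7290000, min=39766387/6480000, spread=1755689/11664000
Step 7: max=2743257601/437400000, min=3985702337/648000000, spread=2116340941/17496000000
Step 8: max=10265362769/1640250000, min=39912746591/6480000000, spread=51983612209/524880000000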